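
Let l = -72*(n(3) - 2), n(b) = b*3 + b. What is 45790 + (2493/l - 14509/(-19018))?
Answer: 34831315167/760720 ≈ 45787.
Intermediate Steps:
n(b) = 4*b (n(b) = 3*b + b = 4*b)
l = -720 (l = -72*(4*3 - 2) = -72*(12 - 2) = -72*10 = -18*40 = -720)
45790 + (2493/l - 14509/(-19018)) = 45790 + (2493/(-720) - 14509/(-19018)) = 45790 + (2493*(-1/720) - 14509*(-1/19018)) = 45790 + (-277/80 + 14509/19018) = 45790 - 2053633/760720 = 34831315167/760720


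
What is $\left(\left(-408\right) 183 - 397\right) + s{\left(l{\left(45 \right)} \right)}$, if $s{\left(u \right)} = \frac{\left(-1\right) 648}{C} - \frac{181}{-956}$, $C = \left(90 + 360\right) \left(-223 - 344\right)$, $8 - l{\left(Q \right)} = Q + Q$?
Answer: $- \frac{113019058801}{1505700} \approx -75061.0$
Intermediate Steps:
$l{\left(Q \right)} = 8 - 2 Q$ ($l{\left(Q \right)} = 8 - \left(Q + Q\right) = 8 - 2 Q$)
$C = -255150$ ($C = 450 \left(-567\right) = -255150$)
$s{\left(u \right)} = \frac{288899}{1505700}$ ($s{\left(u \right)} = \frac{\left(-1\right) 648}{-255150} - \frac{181}{-956} = \left(-648\right) \left(- \frac{1}{255150}\right) - - \frac{181}{956} = \frac{4}{1575} + \frac{181}{956} = \frac{288899}{1505700}$)
$\left(\left(-408\right) 183 - 397\right) + s{\left(l{\left(45 \right)} \right)} = \left(\left(-408\right) 183 - 397\right) + \frac{288899}{1505700} = \left(-74664 - 397\right) + \frac{288899}{1505700} = -75061 + \frac{288899}{1505700} = - \frac{113019058801}{1505700}$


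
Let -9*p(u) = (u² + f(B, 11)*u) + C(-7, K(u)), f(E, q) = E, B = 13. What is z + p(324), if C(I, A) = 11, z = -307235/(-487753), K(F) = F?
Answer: -53259374732/4389777 ≈ -12133.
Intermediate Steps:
z = 307235/487753 (z = -307235*(-1/487753) = 307235/487753 ≈ 0.62990)
p(u) = -11/9 - 13*u/9 - u²/9 (p(u) = -((u² + 13*u) + 11)/9 = -(11 + u² + 13*u)/9 = -11/9 - 13*u/9 - u²/9)
z + p(324) = 307235/487753 + (-11/9 - 13/9*324 - ⅑*324²) = 307235/487753 + (-11/9 - 468 - ⅑*104976) = 307235/487753 + (-11/9 - 468 - 11664) = 307235/487753 - 109199/9 = -53259374732/4389777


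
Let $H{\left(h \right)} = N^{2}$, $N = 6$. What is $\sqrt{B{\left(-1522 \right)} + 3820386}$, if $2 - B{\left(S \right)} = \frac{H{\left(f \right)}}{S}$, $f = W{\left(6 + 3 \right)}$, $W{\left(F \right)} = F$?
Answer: $\frac{\sqrt{2212466932646}}{761} \approx 1954.6$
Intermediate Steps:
$f = 9$ ($f = 6 + 3 = 9$)
$H{\left(h \right)} = 36$ ($H{\left(h \right)} = 6^{2} = 36$)
$B{\left(S \right)} = 2 - \frac{36}{S}$
$\sqrt{B{\left(-1522 \right)} + 3820386} = \sqrt{\left(2 - \frac{36}{-1522}\right) + 3820386} = \sqrt{\left(2 - - \frac{18}{761}\right) + 3820386} = \sqrt{\left(2 + \frac{18}{761}\right) + 3820386} = \sqrt{\frac{1540}{761} + 3820386} = \sqrt{\frac{2907315286}{761}} = \frac{\sqrt{2212466932646}}{761}$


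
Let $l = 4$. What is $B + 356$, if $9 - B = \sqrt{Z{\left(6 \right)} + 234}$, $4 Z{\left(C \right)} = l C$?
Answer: $365 - 4 \sqrt{15} \approx 349.51$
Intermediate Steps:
$Z{\left(C \right)} = C$ ($Z{\left(C \right)} = \frac{4 C}{4} = C$)
$B = 9 - 4 \sqrt{15}$ ($B = 9 - \sqrt{6 + 234} = 9 - \sqrt{240} = 9 - 4 \sqrt{15} \approx -6.4919$)
$B + 356 = \left(9 - 4 \sqrt{15}\right) + 356 = 365 - 4 \sqrt{15}$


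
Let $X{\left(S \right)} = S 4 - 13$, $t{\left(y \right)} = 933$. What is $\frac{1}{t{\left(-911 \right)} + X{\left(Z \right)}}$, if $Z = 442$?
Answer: $\frac{1}{2688} \approx 0.00037202$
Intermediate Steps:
$X{\left(S \right)} = -13 + 4 S$ ($X{\left(S \right)} = 4 S - 13 = -13 + 4 S$)
$\frac{1}{t{\left(-911 \right)} + X{\left(Z \right)}} = \frac{1}{933 + \left(-13 + 4 \cdot 442\right)} = \frac{1}{933 + \left(-13 + 1768\right)} = \frac{1}{933 + 1755} = \frac{1}{2688}$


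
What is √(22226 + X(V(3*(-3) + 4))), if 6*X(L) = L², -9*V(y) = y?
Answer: √64811166/54 ≈ 149.08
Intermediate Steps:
V(y) = -y/9
X(L) = L²/6
√(22226 + X(V(3*(-3) + 4))) = √(22226 + (-(3*(-3) + 4)/9)²/6) = √(22226 + (-(-9 + 4)/9)²/6) = √(22226 + (-⅑*(-5))²/6) = √(22226 + (5/9)²/6) = √(22226 + (⅙)*(25/81)) = √(22226 + 25/486) = √(10801861/486) = √64811166/54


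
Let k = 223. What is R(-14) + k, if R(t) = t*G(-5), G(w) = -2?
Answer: 251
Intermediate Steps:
R(t) = -2*t (R(t) = t*(-2) = -2*t)
R(-14) + k = -2*(-14) + 223 = 28 + 223 = 251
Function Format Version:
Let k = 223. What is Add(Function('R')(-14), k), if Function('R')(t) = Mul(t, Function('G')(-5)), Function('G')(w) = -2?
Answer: 251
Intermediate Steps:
Function('R')(t) = Mul(-2, t) (Function('R')(t) = Mul(t, -2) = Mul(-2, t))
Add(Function('R')(-14), k) = Add(Mul(-2, -14), 223) = Add(28, 223) = 251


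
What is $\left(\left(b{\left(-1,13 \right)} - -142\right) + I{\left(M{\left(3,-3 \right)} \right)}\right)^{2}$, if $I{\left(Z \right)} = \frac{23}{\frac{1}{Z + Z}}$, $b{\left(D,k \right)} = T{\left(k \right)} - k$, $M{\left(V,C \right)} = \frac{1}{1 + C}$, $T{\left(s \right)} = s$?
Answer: $14161$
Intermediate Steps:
$b{\left(D,k \right)} = 0$ ($b{\left(D,k \right)} = k - k = 0$)
$I{\left(Z \right)} = 46 Z$ ($I{\left(Z \right)} = \frac{23}{\frac{1}{2 Z}} = \frac{23}{\frac{1}{2} \frac{1}{Z}} = 23 \cdot 2 Z = 46 Z$)
$\left(\left(b{\left(-1,13 \right)} - -142\right) + I{\left(M{\left(3,-3 \right)} \right)}\right)^{2} = \left(\left(0 - -142\right) + \frac{46}{1 - 3}\right)^{2} = \left(\left(0 + 142\right) + \frac{46}{-2}\right)^{2} = \left(142 + 46 \left(- \frac{1}{2}\right)\right)^{2} = \left(142 - 23\right)^{2} = 119^{2} = 14161$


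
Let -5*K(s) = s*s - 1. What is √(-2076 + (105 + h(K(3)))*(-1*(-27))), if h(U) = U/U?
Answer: √786 ≈ 28.036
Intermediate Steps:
K(s) = ⅕ - s²/5 (K(s) = -(s*s - 1)/5 = -(s² - 1)/5 = -(-1 + s²)/5 = ⅕ - s²/5)
h(U) = 1
√(-2076 + (105 + h(K(3)))*(-1*(-27))) = √(-2076 + (105 + 1)*(-1*(-27))) = √(-2076 + 106*27) = √(-2076 + 2862) = √786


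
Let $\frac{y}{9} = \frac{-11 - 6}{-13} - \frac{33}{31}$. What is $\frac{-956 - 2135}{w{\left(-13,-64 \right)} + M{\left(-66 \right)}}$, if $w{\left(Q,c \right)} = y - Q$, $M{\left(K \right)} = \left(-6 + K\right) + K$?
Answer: $\frac{1245673}{49493} \approx 25.169$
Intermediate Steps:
$M{\left(K \right)} = -6 + 2 K$
$y = \frac{882}{403}$ ($y = 9 \left(\frac{-11 - 6}{-13} - \frac{33}{31}\right) = 9 \left(\left(-17\right) \left(- \frac{1}{13}\right) - \frac{33}{31}\right) = 9 \left(\frac{17}{13} - \frac{33}{31}\right) = 9 \cdot \frac{98}{403} = \frac{882}{403} \approx 2.1886$)
$w{\left(Q,c \right)} = \frac{882}{403} - Q$
$\frac{-956 - 2135}{w{\left(-13,-64 \right)} + M{\left(-66 \right)}} = \frac{-956 - 2135}{\left(\frac{882}{403} - -13\right) + \left(-6 + 2 \left(-66\right)\right)} = - \frac{3091}{\left(\frac{882}{403} + 13\right) - 138} = - \frac{3091}{\frac{6121}{403} - 138} = - \frac{3091}{- \frac{49493}{403}} = \left(-3091\right) \left(- \frac{403}{49493}\right) = \frac{1245673}{49493}$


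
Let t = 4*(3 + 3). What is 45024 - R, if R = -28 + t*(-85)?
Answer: 47092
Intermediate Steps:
t = 24 (t = 4*6 = 24)
R = -2068 (R = -28 + 24*(-85) = -28 - 2040 = -2068)
45024 - R = 45024 - 1*(-2068) = 45024 + 2068 = 47092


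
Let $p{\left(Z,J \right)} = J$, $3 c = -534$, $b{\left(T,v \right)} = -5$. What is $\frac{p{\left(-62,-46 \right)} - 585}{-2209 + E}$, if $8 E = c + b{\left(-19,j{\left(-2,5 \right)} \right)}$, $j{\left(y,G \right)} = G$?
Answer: $\frac{5048}{17855} \approx 0.28272$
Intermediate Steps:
$c = -178$ ($c = \frac{1}{3} \left(-534\right) = -178$)
$E = - \frac{183}{8}$ ($E = \frac{-178 - 5}{8} = \frac{1}{8} \left(-183\right) = - \frac{183}{8} \approx -22.875$)
$\frac{p{\left(-62,-46 \right)} - 585}{-2209 + E} = \frac{-46 - 585}{-2209 - \frac{183}{8}} = \frac{-46 + \left(-1899 + 1314\right)}{- \frac{17855}{8}} = \left(-46 - 585\right) \left(- \frac{8}{17855}\right) = \left(-631\right) \left(- \frac{8}{17855}\right) = \frac{5048}{17855}$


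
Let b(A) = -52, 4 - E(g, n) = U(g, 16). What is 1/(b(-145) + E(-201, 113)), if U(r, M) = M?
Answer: -1/64 ≈ -0.015625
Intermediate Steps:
E(g, n) = -12 (E(g, n) = 4 - 1*16 = 4 - 16 = -12)
1/(b(-145) + E(-201, 113)) = 1/(-52 - 12) = 1/(-64) = -1/64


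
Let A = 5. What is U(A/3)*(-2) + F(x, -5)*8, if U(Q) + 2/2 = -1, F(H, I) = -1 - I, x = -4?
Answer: 36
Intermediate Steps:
U(Q) = -2 (U(Q) = -1 - 1 = -2)
U(A/3)*(-2) + F(x, -5)*8 = -2*(-2) + (-1 - 1*(-5))*8 = 4 + (-1 + 5)*8 = 4 + 4*8 = 4 + 32 = 36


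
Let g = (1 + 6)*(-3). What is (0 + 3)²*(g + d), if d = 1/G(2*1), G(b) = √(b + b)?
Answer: -369/2 ≈ -184.50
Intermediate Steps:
G(b) = √2*√b (G(b) = √(2*b) = √2*√b)
g = -21 (g = 7*(-3) = -21)
d = ½ (d = 1/(√2*√(2*1)) = 1/(√2*√2) = 1/2 = ½ ≈ 0.50000)
(0 + 3)²*(g + d) = (0 + 3)²*(-21 + ½) = 3²*(-41/2) = 9*(-41/2) = -369/2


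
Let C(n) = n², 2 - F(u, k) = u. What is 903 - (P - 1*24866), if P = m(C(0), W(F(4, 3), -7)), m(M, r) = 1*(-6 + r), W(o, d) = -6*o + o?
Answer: 25765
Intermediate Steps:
F(u, k) = 2 - u
W(o, d) = -5*o
m(M, r) = -6 + r
P = 4 (P = -6 - 5*(2 - 1*4) = -6 - 5*(2 - 4) = -6 - 5*(-2) = -6 + 10 = 4)
903 - (P - 1*24866) = 903 - (4 - 1*24866) = 903 - (4 - 24866) = 903 - 1*(-24862) = 903 + 24862 = 25765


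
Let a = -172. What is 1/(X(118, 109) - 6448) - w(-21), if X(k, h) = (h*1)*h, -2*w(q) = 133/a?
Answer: -722245/1868952 ≈ -0.38644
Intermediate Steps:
w(q) = 133/344 (w(q) = -133/(2*(-172)) = -133*(-1)/(2*172) = -½*(-133/172) = 133/344)
X(k, h) = h² (X(k, h) = h*h = h²)
1/(X(118, 109) - 6448) - w(-21) = 1/(109² - 6448) - 1*133/344 = 1/(11881 - 6448) - 133/344 = 1/5433 - 133/344 = -722245/1868952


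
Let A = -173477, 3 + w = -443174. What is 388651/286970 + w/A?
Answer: 194600513217/49782694690 ≈ 3.9090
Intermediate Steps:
w = -443177 (w = -3 - 443174 = -443177)
388651/286970 + w/A = 388651/286970 - 443177/(-173477) = 388651*(1/286970) - 443177*(-1/173477) = 388651/286970 + 443177/173477 = 194600513217/49782694690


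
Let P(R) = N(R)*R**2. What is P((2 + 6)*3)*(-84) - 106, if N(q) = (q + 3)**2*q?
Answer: -846526570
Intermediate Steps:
N(q) = q*(3 + q)**2 (N(q) = (3 + q)**2*q = q*(3 + q)**2)
P(R) = R**3*(3 + R)**2 (P(R) = (R*(3 + R)**2)*R**2 = R**3*(3 + R)**2)
P((2 + 6)*3)*(-84) - 106 = (((2 + 6)*3)**3*(3 + (2 + 6)*3)**2)*(-84) - 106 = ((8*3)**3*(3 + 8*3)**2)*(-84) - 106 = (24**3*(3 + 24)**2)*(-84) - 106 = (13824*27**2)*(-84) - 106 = (13824*729)*(-84) - 106 = 10077696*(-84) - 106 = -846526464 - 106 = -846526570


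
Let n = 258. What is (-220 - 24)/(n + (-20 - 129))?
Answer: -244/109 ≈ -2.2385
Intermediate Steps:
(-220 - 24)/(n + (-20 - 129)) = (-220 - 24)/(258 + (-20 - 129)) = -244/(258 - 149) = -244/109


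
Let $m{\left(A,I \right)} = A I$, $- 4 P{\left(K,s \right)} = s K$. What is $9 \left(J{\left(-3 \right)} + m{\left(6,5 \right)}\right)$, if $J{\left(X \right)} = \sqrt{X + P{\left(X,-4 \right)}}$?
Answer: $270 + 9 i \sqrt{6} \approx 270.0 + 22.045 i$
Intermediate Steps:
$P{\left(K,s \right)} = - \frac{K s}{4}$ ($P{\left(K,s \right)} = - \frac{s K}{4} = - \frac{K s}{4}$)
$J{\left(X \right)} = \sqrt{2} \sqrt{X}$ ($J{\left(X \right)} = \sqrt{X - \frac{1}{4} X \left(-4\right)} = \sqrt{X + X} = \sqrt{2 X} = \sqrt{2} \sqrt{X}$)
$9 \left(J{\left(-3 \right)} + m{\left(6,5 \right)}\right) = 9 \left(\sqrt{2} \sqrt{-3} + 6 \cdot 5\right) = 9 \left(\sqrt{2} i \sqrt{3} + 30\right) = 9 \left(i \sqrt{6} + 30\right) = 9 \left(30 + i \sqrt{6}\right) = 270 + 9 i \sqrt{6}$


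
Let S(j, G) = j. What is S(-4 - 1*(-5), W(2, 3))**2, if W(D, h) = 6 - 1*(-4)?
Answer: 1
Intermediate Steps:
W(D, h) = 10 (W(D, h) = 6 + 4 = 10)
S(-4 - 1*(-5), W(2, 3))**2 = (-4 - 1*(-5))**2 = (-4 + 5)**2 = 1**2 = 1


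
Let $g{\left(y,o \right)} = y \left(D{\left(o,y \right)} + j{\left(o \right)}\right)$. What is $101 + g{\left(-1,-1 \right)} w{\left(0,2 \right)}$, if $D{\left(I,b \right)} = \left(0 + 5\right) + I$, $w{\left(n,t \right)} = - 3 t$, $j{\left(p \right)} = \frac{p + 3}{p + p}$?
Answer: $119$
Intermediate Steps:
$j{\left(p \right)} = \frac{3 + p}{2 p}$
$D{\left(I,b \right)} = 5 + I$
$g{\left(y,o \right)} = y \left(5 + o + \frac{3 + o}{2 o}\right)$ ($g{\left(y,o \right)} = y \left(\left(5 + o\right) + \frac{3 + o}{2 o}\right) = y \left(5 + o + \frac{3 + o}{2 o}\right)$)
$101 + g{\left(-1,-1 \right)} w{\left(0,2 \right)} = 101 + \frac{1}{2} \left(-1\right) \frac{1}{-1} \left(3 - 1 + 2 \left(-1\right) \left(5 - 1\right)\right) \left(\left(-3\right) 2\right) = 101 + \frac{1}{2} \left(-1\right) \left(-1\right) \left(3 - 1 + 2 \left(-1\right) 4\right) \left(-6\right) = 101 + \frac{1}{2} \left(-1\right) \left(-1\right) \left(3 - 1 - 8\right) \left(-6\right) = 101 + \frac{1}{2} \left(-1\right) \left(-1\right) \left(-6\right) \left(-6\right) = 101 - -18 = 101 + 18 = 119$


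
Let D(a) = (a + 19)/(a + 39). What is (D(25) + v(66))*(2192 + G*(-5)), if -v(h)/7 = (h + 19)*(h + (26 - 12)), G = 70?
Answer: -701423469/8 ≈ -8.7678e+7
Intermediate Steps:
D(a) = (19 + a)/(39 + a)
v(h) = -7*(14 + h)*(19 + h) (v(h) = -7*(h + 19)*(h + (26 - 12)) = -7*(19 + h)*(h + 14) = -7*(19 + h)*(14 + h) = -7*(14 + h)*(19 + h))
(D(25) + v(66))*(2192 + G*(-5)) = ((19 + 25)/(39 + 25) + (-1862 - 231*66 - 7*66**2))*(2192 + 70*(-5)) = (44/64 + (-1862 - 15246 - 7*4356))*(2192 - 350) = ((1/64)*44 + (-1862 - 15246 - 30492))*1842 = (11/16 - 47600)*1842 = -761589/16*1842 = -701423469/8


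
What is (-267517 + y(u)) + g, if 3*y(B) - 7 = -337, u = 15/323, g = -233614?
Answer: -501241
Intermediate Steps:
u = 15/323 (u = 15*(1/323) = 15/323 ≈ 0.046440)
y(B) = -110 (y(B) = 7/3 + (⅓)*(-337) = 7/3 - 337/3 = -110)
(-267517 + y(u)) + g = (-267517 - 110) - 233614 = -267627 - 233614 = -501241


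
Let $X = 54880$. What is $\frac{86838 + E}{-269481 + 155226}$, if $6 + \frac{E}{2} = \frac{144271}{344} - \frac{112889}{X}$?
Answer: $- \frac{4925360893}{6419607600} \approx -0.76724$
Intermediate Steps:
$E = \frac{138669399}{168560}$ ($E = -12 + 2 \left(\frac{144271}{344} - \frac{112889}{54880}\right) = -12 + 2 \left(144271 \cdot \frac{1}{344} - \frac{16127}{7840}\right) = -12 + 2 \left(\frac{144271}{344} - \frac{16127}{7840}\right) = -12 + 2 \cdot \frac{140692119}{337120} = -12 + \frac{140692119}{168560} = \frac{138669399}{168560} \approx 822.67$)
$\frac{86838 + E}{-269481 + 155226} = \frac{86838 + \frac{138669399}{168560}}{-269481 + 155226} = \frac{14776082679}{168560 \left(-114255\right)} = \frac{14776082679}{168560} \left(- \frac{1}{114255}\right) = - \frac{4925360893}{6419607600}$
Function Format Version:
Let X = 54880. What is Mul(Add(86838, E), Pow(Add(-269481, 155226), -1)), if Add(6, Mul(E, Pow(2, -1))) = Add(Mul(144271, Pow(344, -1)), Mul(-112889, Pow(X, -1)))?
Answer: Rational(-4925360893, 6419607600) ≈ -0.76724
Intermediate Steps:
E = Rational(138669399, 168560) (E = Add(-12, Mul(2, Add(Mul(144271, Pow(344, -1)), Mul(-112889, Pow(54880, -1))))) = Add(-12, Mul(2, Add(Mul(144271, Rational(1, 344)), Mul(-112889, Rational(1, 54880))))) = Add(-12, Mul(2, Add(Rational(144271, 344), Rational(-16127, 7840)))) = Add(-12, Mul(2, Rational(140692119, 337120))) = Add(-12, Rational(140692119, 168560)) = Rational(138669399, 168560) ≈ 822.67)
Mul(Add(86838, E), Pow(Add(-269481, 155226), -1)) = Mul(Add(86838, Rational(138669399, 168560)), Pow(Add(-269481, 155226), -1)) = Mul(Rational(14776082679, 168560), Pow(-114255, -1)) = Mul(Rational(14776082679, 168560), Rational(-1, 114255)) = Rational(-4925360893, 6419607600)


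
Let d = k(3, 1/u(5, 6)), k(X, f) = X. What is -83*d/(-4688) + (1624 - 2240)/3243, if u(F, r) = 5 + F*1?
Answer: -2080301/15203184 ≈ -0.13683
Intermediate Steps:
u(F, r) = 5 + F
d = 3
-83*d/(-4688) + (1624 - 2240)/3243 = -83*3/(-4688) + (1624 - 2240)/3243 = -249*(-1/4688) - 616*1/3243 = 249/4688 - 616/3243 = -2080301/15203184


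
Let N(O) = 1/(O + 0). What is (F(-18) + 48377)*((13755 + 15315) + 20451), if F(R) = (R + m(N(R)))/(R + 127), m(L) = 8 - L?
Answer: 1566770075965/654 ≈ 2.3957e+9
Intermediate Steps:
N(O) = 1/O
F(R) = (8 + R - 1/R)/(127 + R) (F(R) = (R + (8 - 1/R))/(R + 127) = (8 + R - 1/R)/(127 + R))
(F(-18) + 48377)*((13755 + 15315) + 20451) = ((-1 + (-18)² + 8*(-18))/((-18)*(127 - 18)) + 48377)*((13755 + 15315) + 20451) = (-1/18*(-1 + 324 - 144)/109 + 48377)*(29070 + 20451) = (-1/18*1/109*179 + 48377)*49521 = (-179/1962 + 48377)*49521 = (94915495/1962)*49521 = 1566770075965/654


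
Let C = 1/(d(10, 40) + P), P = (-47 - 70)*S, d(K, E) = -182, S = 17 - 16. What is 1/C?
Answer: -299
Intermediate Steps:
S = 1
P = -117 (P = (-47 - 70)*1 = -117*1 = -117)
C = -1/299 (C = 1/(-182 - 117) = 1/(-299) = -1/299 ≈ -0.0033445)
1/C = 1/(-1/299) = -299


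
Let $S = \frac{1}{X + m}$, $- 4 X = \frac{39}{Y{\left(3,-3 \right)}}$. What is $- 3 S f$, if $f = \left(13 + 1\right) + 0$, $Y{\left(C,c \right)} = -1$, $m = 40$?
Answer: $- \frac{168}{199} \approx -0.84422$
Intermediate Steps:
$X = \frac{39}{4}$ ($X = - \frac{39 \frac{1}{-1}}{4} = - \frac{39 \left(-1\right)}{4} = \left(- \frac{1}{4}\right) \left(-39\right) = \frac{39}{4} \approx 9.75$)
$f = 14$ ($f = 14 + 0 = 14$)
$S = \frac{4}{199}$ ($S = \frac{1}{\frac{39}{4} + 40} = \frac{1}{\frac{199}{4}} = \frac{4}{199} \approx 0.020101$)
$- 3 S f = \left(-3\right) \frac{4}{199} \cdot 14 = \left(- \frac{12}{199}\right) 14 = - \frac{168}{199}$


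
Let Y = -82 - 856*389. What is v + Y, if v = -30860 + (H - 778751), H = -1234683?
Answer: -2377360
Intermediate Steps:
v = -2044294 (v = -30860 + (-1234683 - 778751) = -30860 - 2013434 = -2044294)
Y = -333066 (Y = -82 - 332984 = -333066)
v + Y = -2044294 - 333066 = -2377360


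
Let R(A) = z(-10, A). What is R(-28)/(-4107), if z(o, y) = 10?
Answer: -10/4107 ≈ -0.0024349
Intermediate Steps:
R(A) = 10
R(-28)/(-4107) = 10/(-4107) = 10*(-1/4107) = -10/4107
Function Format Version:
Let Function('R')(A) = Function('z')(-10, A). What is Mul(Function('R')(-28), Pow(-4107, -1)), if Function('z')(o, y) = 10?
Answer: Rational(-10, 4107) ≈ -0.0024349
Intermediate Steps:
Function('R')(A) = 10
Mul(Function('R')(-28), Pow(-4107, -1)) = Mul(10, Pow(-4107, -1)) = Mul(10, Rational(-1, 4107)) = Rational(-10, 4107)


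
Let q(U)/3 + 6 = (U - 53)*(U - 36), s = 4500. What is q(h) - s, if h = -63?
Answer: 29934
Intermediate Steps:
q(U) = -18 + 3*(-53 + U)*(-36 + U) (q(U) = -18 + 3*((U - 53)*(U - 36)) = -18 + 3*((-53 + U)*(-36 + U)) = -18 + 3*(-53 + U)*(-36 + U))
q(h) - s = (5706 - 267*(-63) + 3*(-63)²) - 1*4500 = (5706 + 16821 + 3*3969) - 4500 = (5706 + 16821 + 11907) - 4500 = 34434 - 4500 = 29934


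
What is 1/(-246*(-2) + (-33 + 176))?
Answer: 1/635 ≈ 0.0015748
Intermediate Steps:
1/(-246*(-2) + (-33 + 176)) = 1/(492 + 143) = 1/635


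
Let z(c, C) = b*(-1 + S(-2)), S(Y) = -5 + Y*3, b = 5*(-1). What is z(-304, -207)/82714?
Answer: 30/41357 ≈ 0.00072539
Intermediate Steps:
b = -5
S(Y) = -5 + 3*Y
z(c, C) = 60 (z(c, C) = -5*(-1 + (-5 + 3*(-2))) = -5*(-1 + (-5 - 6)) = -5*(-1 - 11) = -5*(-12) = 60)
z(-304, -207)/82714 = 60/82714 = 60*(1/82714) = 30/41357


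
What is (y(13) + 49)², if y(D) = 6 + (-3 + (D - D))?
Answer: 2704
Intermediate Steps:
y(D) = 3 (y(D) = 6 + (-3 + 0) = 6 - 3 = 3)
(y(13) + 49)² = (3 + 49)² = 52² = 2704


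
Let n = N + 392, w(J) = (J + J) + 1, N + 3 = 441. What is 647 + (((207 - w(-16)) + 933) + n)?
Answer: 2648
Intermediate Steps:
N = 438 (N = -3 + 441 = 438)
w(J) = 1 + 2*J (w(J) = 2*J + 1 = 1 + 2*J)
n = 830 (n = 438 + 392 = 830)
647 + (((207 - w(-16)) + 933) + n) = 647 + (((207 - (1 + 2*(-16))) + 933) + 830) = 647 + (((207 - (1 - 32)) + 933) + 830) = 647 + (((207 - 1*(-31)) + 933) + 830) = 647 + (((207 + 31) + 933) + 830) = 647 + ((238 + 933) + 830) = 647 + (1171 + 830) = 647 + 2001 = 2648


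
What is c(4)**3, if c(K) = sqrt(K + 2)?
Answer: 6*sqrt(6) ≈ 14.697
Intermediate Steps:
c(K) = sqrt(2 + K)
c(4)**3 = (sqrt(2 + 4))**3 = (sqrt(6))**3 = 6*sqrt(6)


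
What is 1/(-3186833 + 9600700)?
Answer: 1/6413867 ≈ 1.5591e-7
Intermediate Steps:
1/(-3186833 + 9600700) = 1/6413867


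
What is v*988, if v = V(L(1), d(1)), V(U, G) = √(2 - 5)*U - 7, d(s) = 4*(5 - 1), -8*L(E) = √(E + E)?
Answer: -6916 - 247*I*√6/2 ≈ -6916.0 - 302.51*I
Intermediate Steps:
L(E) = -√2*√E/8 (L(E) = -√(E + E)/8 = -√2*√E/8)
d(s) = 16 (d(s) = 4*4 = 16)
V(U, G) = -7 + I*U*√3 (V(U, G) = √(-3)*U - 7 = (I*√3)*U - 7 = I*U*√3 - 7 = -7 + I*U*√3)
v = -7 - I*√6/8 (v = -7 + I*(-√2*√1/8)*√3 = -7 + I*(-⅛*√2*1)*√3 = -7 + I*(-√2/8)*√3 = -7 - I*√6/8 ≈ -7.0 - 0.30619*I)
v*988 = (-7 - I*√6/8)*988 = -6916 - 247*I*√6/2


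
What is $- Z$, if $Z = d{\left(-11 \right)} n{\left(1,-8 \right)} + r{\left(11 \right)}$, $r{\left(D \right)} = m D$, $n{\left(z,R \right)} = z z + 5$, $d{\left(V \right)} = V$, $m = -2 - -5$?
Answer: $33$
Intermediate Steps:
$m = 3$ ($m = -2 + 5 = 3$)
$n{\left(z,R \right)} = 5 + z^{2}$ ($n{\left(z,R \right)} = z^{2} + 5 = 5 + z^{2}$)
$r{\left(D \right)} = 3 D$
$Z = -33$ ($Z = - 11 \left(5 + 1^{2}\right) + 3 \cdot 11 = - 11 \left(5 + 1\right) + 33 = \left(-11\right) 6 + 33 = -66 + 33 = -33$)
$- Z = \left(-1\right) \left(-33\right) = 33$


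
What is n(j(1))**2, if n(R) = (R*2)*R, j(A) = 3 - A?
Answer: 64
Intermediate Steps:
n(R) = 2*R**2 (n(R) = (2*R)*R = 2*R**2)
n(j(1))**2 = (2*(3 - 1*1)**2)**2 = (2*(3 - 1)**2)**2 = (2*2**2)**2 = (2*4)**2 = 8**2 = 64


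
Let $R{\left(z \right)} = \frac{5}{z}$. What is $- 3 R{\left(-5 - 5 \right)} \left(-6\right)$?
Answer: $-9$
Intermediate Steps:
$- 3 R{\left(-5 - 5 \right)} \left(-6\right) = - 3 \frac{5}{-5 - 5} \left(-6\right) = - 3 \frac{5}{-10} \left(-6\right) = - 3 \cdot 5 \left(- \frac{1}{10}\right) \left(-6\right) = \left(-3\right) \left(- \frac{1}{2}\right) \left(-6\right) = \frac{3}{2} \left(-6\right) = -9$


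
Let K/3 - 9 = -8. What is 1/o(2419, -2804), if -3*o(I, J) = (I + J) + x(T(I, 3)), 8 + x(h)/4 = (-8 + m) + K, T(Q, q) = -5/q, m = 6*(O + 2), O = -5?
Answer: 3/509 ≈ 0.0058939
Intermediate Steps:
K = 3 (K = 27 + 3*(-8) = 27 - 24 = 3)
m = -18 (m = 6*(-5 + 2) = 6*(-3) = -18)
x(h) = -124 (x(h) = -32 + 4*((-8 - 18) + 3) = -32 + 4*(-26 + 3) = -32 + 4*(-23) = -32 - 92 = -124)
o(I, J) = 124/3 - I/3 - J/3 (o(I, J) = -((I + J) - 124)/3 = -(-124 + I + J)/3 = 124/3 - I/3 - J/3)
1/o(2419, -2804) = 1/(124/3 - 1/3*2419 - 1/3*(-2804)) = 1/(124/3 - 2419/3 + 2804/3) = 1/(509/3) = 3/509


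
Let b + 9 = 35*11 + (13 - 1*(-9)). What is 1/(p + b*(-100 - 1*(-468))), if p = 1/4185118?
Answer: 4185118/612969122753 ≈ 6.8276e-6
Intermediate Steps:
p = 1/4185118 ≈ 2.3894e-7
b = 398 (b = -9 + (35*11 + (13 - 1*(-9))) = -9 + (385 + (13 + 9)) = -9 + (385 + 22) = -9 + 407 = 398)
1/(p + b*(-100 - 1*(-468))) = 1/(1/4185118 + 398*(-100 - 1*(-468))) = 1/(1/4185118 + 398*(-100 + 468)) = 1/(1/4185118 + 398*368) = 1/(1/4185118 + 146464) = 1/(612969122753/4185118) = 4185118/612969122753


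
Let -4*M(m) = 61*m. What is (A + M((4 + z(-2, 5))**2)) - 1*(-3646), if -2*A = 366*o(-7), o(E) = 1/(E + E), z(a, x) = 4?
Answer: 37563/14 ≈ 2683.1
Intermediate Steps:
o(E) = 1/(2*E)
A = 183/14 (A = -183*(1/2)/(-7) = -183*(1/2)*(-1/7) = -183*(-1)/14 = -1/2*(-183/7) = 183/14 ≈ 13.071)
M(m) = -61*m/4
(A + M((4 + z(-2, 5))**2)) - 1*(-3646) = (183/14 - 61*(4 + 4)**2/4) - 1*(-3646) = (183/14 - 61/4*8**2) + 3646 = (183/14 - 61/4*64) + 3646 = (183/14 - 976) + 3646 = -13481/14 + 3646 = 37563/14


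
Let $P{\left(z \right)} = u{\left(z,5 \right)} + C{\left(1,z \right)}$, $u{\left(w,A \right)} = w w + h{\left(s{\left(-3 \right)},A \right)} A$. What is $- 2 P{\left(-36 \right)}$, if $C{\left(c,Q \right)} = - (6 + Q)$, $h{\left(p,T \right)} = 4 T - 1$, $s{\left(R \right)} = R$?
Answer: $-2842$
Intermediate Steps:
$h{\left(p,T \right)} = -1 + 4 T$
$u{\left(w,A \right)} = w^{2} + A \left(-1 + 4 A\right)$ ($u{\left(w,A \right)} = w w + \left(-1 + 4 A\right) A = w^{2} + A \left(-1 + 4 A\right)$)
$C{\left(c,Q \right)} = -6 - Q$
$P{\left(z \right)} = 89 + z^{2} - z$ ($P{\left(z \right)} = \left(z^{2} + 5 \left(-1 + 4 \cdot 5\right)\right) - \left(6 + z\right) = \left(z^{2} + 5 \left(-1 + 20\right)\right) - \left(6 + z\right) = \left(z^{2} + 5 \cdot 19\right) - \left(6 + z\right) = \left(z^{2} + 95\right) - \left(6 + z\right) = \left(95 + z^{2}\right) - \left(6 + z\right) = 89 + z^{2} - z$)
$- 2 P{\left(-36 \right)} = - 2 \left(89 + \left(-36\right)^{2} - -36\right) = - 2 \left(89 + 1296 + 36\right) = \left(-2\right) 1421 = -2842$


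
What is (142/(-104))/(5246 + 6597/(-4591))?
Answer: -325961/1252045028 ≈ -0.00026034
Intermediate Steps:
(142/(-104))/(5246 + 6597/(-4591)) = (142*(-1/104))/(5246 + 6597*(-1/4591)) = -71/(52*(5246 - 6597/4591)) = -71/(52*24077789/4591) = -71/52*4591/24077789 = -325961/1252045028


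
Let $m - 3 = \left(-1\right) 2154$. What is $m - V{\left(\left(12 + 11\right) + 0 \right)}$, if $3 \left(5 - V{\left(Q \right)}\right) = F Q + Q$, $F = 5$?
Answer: $-2110$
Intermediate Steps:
$V{\left(Q \right)} = 5 - 2 Q$ ($V{\left(Q \right)} = 5 - \frac{5 Q + Q}{3} = 5 - \frac{6 Q}{3} = 5 - 2 Q$)
$m = -2151$ ($m = 3 - 2154 = -2151$)
$m - V{\left(\left(12 + 11\right) + 0 \right)} = -2151 - \left(5 - 2 \left(\left(12 + 11\right) + 0\right)\right) = -2151 - \left(5 - 2 \left(23 + 0\right)\right) = -2151 - \left(5 - 46\right) = -2151 - -41 = -2151 + 41 = -2110$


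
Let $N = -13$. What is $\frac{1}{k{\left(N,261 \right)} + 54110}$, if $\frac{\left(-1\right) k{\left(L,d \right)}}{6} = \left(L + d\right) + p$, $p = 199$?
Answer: $\frac{1}{51428} \approx 1.9445 \cdot 10^{-5}$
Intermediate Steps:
$k{\left(L,d \right)} = -1194 - 6 L - 6 d$ ($k{\left(L,d \right)} = - 6 \left(\left(L + d\right) + 199\right) = - 6 \left(199 + L + d\right) = -1194 - 6 L - 6 d$)
$\frac{1}{k{\left(N,261 \right)} + 54110} = \frac{1}{\left(-1194 - -78 - 1566\right) + 54110} = \frac{1}{\left(-1194 + 78 - 1566\right) + 54110} = \frac{1}{-2682 + 54110} = \frac{1}{51428}$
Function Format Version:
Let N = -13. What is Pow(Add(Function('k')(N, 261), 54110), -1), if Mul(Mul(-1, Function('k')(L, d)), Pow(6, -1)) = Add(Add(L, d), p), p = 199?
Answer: Rational(1, 51428) ≈ 1.9445e-5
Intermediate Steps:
Function('k')(L, d) = Add(-1194, Mul(-6, L), Mul(-6, d)) (Function('k')(L, d) = Mul(-6, Add(Add(L, d), 199)) = Mul(-6, Add(199, L, d)) = Add(-1194, Mul(-6, L), Mul(-6, d)))
Pow(Add(Function('k')(N, 261), 54110), -1) = Pow(Add(Add(-1194, Mul(-6, -13), Mul(-6, 261)), 54110), -1) = Pow(Add(Add(-1194, 78, -1566), 54110), -1) = Pow(Add(-2682, 54110), -1) = Pow(51428, -1) = Rational(1, 51428)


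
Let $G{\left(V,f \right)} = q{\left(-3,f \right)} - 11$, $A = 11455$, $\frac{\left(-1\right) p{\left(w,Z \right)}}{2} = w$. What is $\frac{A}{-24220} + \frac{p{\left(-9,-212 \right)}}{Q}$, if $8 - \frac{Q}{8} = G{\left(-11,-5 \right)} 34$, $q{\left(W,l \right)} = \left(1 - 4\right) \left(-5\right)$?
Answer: $- \frac{304147}{620032} \approx -0.49053$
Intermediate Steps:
$p{\left(w,Z \right)} = - 2 w$
$q{\left(W,l \right)} = 15$ ($q{\left(W,l \right)} = \left(-3\right) \left(-5\right) = 15$)
$G{\left(V,f \right)} = 4$ ($G{\left(V,f \right)} = 15 - 11 = 4$)
$Q = -1024$ ($Q = 64 - 8 \cdot 4 \cdot 34 = 64 - 1088 = -1024$)
$\frac{A}{-24220} + \frac{p{\left(-9,-212 \right)}}{Q} = \frac{11455}{-24220} + \frac{\left(-2\right) \left(-9\right)}{-1024} = 11455 \left(- \frac{1}{24220}\right) + 18 \left(- \frac{1}{1024}\right) = - \frac{2291}{4844} - \frac{9}{512} = - \frac{304147}{620032}$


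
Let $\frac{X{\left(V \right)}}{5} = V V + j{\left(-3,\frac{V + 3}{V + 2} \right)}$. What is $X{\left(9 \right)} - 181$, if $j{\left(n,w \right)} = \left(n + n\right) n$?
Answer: $314$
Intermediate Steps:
$j{\left(n,w \right)} = 2 n^{2}$ ($j{\left(n,w \right)} = 2 n n = 2 n^{2}$)
$X{\left(V \right)} = 90 + 5 V^{2}$ ($X{\left(V \right)} = 5 \left(V V + 2 \left(-3\right)^{2}\right) = 5 \left(V^{2} + 2 \cdot 9\right) = 5 \left(V^{2} + 18\right) = 5 \left(18 + V^{2}\right) = 90 + 5 V^{2}$)
$X{\left(9 \right)} - 181 = \left(90 + 5 \cdot 9^{2}\right) - 181 = \left(90 + 5 \cdot 81\right) - 181 = \left(90 + 405\right) - 181 = 495 - 181 = 314$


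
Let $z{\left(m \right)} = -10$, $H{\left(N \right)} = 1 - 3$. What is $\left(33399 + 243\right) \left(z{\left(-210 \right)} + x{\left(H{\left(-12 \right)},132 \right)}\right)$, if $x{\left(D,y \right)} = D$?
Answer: $-403704$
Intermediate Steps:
$H{\left(N \right)} = -2$
$\left(33399 + 243\right) \left(z{\left(-210 \right)} + x{\left(H{\left(-12 \right)},132 \right)}\right) = \left(33399 + 243\right) \left(-10 - 2\right) = 33642 \left(-12\right) = -403704$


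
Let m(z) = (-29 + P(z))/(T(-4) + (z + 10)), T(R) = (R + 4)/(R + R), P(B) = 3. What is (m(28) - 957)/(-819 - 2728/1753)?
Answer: 31897588/27330265 ≈ 1.1671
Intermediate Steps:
T(R) = (4 + R)/(2*R) (T(R) = (4 + R)/((2*R)) = (4 + R)*(1/(2*R)) = (4 + R)/(2*R))
m(z) = -26/(10 + z) (m(z) = (-29 + 3)/((½)*(4 - 4)/(-4) + (z + 10)) = -26/((½)*(-¼)*0 + (10 + z)) = -26/(0 + (10 + z)) = -26/(10 + z))
(m(28) - 957)/(-819 - 2728/1753) = (-26/(10 + 28) - 957)/(-819 - 2728/1753) = (-26/38 - 957)/(-819 - 2728*1/1753) = (-26*1/38 - 957)/(-819 - 2728/1753) = (-13/19 - 957)/(-1438435/1753) = -18196/19*(-1753/1438435) = 31897588/27330265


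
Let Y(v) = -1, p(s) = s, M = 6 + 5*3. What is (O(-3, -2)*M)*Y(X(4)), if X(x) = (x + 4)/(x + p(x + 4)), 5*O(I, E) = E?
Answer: 42/5 ≈ 8.4000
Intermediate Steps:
O(I, E) = E/5
M = 21 (M = 6 + 15 = 21)
X(x) = (4 + x)/(4 + 2*x) (X(x) = (x + 4)/(x + (x + 4)) = (4 + x)/(x + (4 + x)) = (4 + x)/(4 + 2*x))
(O(-3, -2)*M)*Y(X(4)) = (((⅕)*(-2))*21)*(-1) = -⅖*21*(-1) = -42/5*(-1) = 42/5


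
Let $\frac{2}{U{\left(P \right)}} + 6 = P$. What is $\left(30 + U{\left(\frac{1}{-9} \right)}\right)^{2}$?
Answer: $\frac{2663424}{3025} \approx 880.47$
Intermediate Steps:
$U{\left(P \right)} = \frac{2}{-6 + P}$
$\left(30 + U{\left(\frac{1}{-9} \right)}\right)^{2} = \left(30 + \frac{2}{-6 + \frac{1}{-9}}\right)^{2} = \left(30 + \frac{2}{-6 - \frac{1}{9}}\right)^{2} = \left(30 + \frac{2}{- \frac{55}{9}}\right)^{2} = \left(30 + 2 \left(- \frac{9}{55}\right)\right)^{2} = \left(30 - \frac{18}{55}\right)^{2} = \left(\frac{1632}{55}\right)^{2} = \frac{2663424}{3025}$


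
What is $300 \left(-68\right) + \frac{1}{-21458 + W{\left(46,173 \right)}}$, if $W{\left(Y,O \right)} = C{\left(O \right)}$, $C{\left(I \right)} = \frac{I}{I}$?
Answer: $- \frac{437722801}{21457} \approx -20400.0$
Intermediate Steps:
$C{\left(I \right)} = 1$
$W{\left(Y,O \right)} = 1$
$300 \left(-68\right) + \frac{1}{-21458 + W{\left(46,173 \right)}} = 300 \left(-68\right) + \frac{1}{-21458 + 1} = -20400 + \frac{1}{-21457} = -20400 - \frac{1}{21457} = - \frac{437722801}{21457}$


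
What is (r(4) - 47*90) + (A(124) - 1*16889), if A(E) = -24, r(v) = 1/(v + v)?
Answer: -169143/8 ≈ -21143.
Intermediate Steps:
r(v) = 1/(2*v)
(r(4) - 47*90) + (A(124) - 1*16889) = ((½)/4 - 47*90) + (-24 - 1*16889) = ((½)*(¼) - 4230) + (-24 - 16889) = (⅛ - 4230) - 16913 = -33839/8 - 16913 = -169143/8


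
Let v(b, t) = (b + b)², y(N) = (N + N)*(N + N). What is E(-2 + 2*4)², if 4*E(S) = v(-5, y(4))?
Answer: 625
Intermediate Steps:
y(N) = 4*N² (y(N) = (2*N)*(2*N) = 4*N²)
v(b, t) = 4*b² (v(b, t) = (2*b)² = 4*b²)
E(S) = 25 (E(S) = (4*(-5)²)/4 = (4*25)/4 = (¼)*100 = 25)
E(-2 + 2*4)² = 25² = 625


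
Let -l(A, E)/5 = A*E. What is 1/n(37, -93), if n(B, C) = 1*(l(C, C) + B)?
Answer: -1/43208 ≈ -2.3144e-5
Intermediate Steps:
l(A, E) = -5*A*E
n(B, C) = B - 5*C² (n(B, C) = 1*(-5*C*C + B) = 1*(-5*C² + B) = 1*(B - 5*C²) = B - 5*C²)
1/n(37, -93) = 1/(37 - 5*(-93)²) = 1/(37 - 5*8649) = 1/(37 - 43245) = 1/(-43208) = -1/43208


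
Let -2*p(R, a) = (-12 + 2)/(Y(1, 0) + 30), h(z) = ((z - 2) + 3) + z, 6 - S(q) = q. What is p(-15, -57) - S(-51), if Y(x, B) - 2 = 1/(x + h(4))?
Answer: -18247/321 ≈ -56.844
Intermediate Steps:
S(q) = 6 - q
h(z) = 1 + 2*z (h(z) = ((-2 + z) + 3) + z = (1 + z) + z = 1 + 2*z)
Y(x, B) = 2 + 1/(9 + x) (Y(x, B) = 2 + 1/(x + (1 + 2*4)) = 2 + 1/(x + (1 + 8)) = 2 + 1/(x + 9) = 2 + 1/(9 + x))
p(R, a) = 50/321 (p(R, a) = -(-12 + 2)/(2*((19 + 2*1)/(9 + 1) + 30)) = -(-5)/((19 + 2)/10 + 30) = -(-5)/((⅒)*21 + 30) = -(-5)/(21/10 + 30) = -(-5)/321/10 = -(-5)*10/321 = -½*(-100/321) = 50/321)
p(-15, -57) - S(-51) = 50/321 - (6 - 1*(-51)) = 50/321 - (6 + 51) = 50/321 - 1*57 = 50/321 - 57 = -18247/321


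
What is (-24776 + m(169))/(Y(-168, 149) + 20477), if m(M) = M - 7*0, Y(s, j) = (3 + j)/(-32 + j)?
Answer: -2879019/2395961 ≈ -1.2016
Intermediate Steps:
Y(s, j) = (3 + j)/(-32 + j)
m(M) = M (m(M) = M + 0 = M)
(-24776 + m(169))/(Y(-168, 149) + 20477) = (-24776 + 169)/((3 + 149)/(-32 + 149) + 20477) = -24607/(152/117 + 20477) = -24607/2395961/117 = -24607*117/2395961 = -2879019/2395961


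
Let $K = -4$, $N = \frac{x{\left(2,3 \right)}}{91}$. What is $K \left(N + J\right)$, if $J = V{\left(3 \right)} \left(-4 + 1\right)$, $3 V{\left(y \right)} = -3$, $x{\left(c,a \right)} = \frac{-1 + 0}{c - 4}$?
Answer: $- \frac{1094}{91} \approx -12.022$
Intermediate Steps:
$x{\left(c,a \right)} = - \frac{1}{-4 + c}$
$N = \frac{1}{182}$ ($N = \frac{\left(-1\right) \frac{1}{-4 + 2}}{91} = - \frac{1}{-2} \cdot \frac{1}{91} = \left(-1\right) \left(- \frac{1}{2}\right) \frac{1}{91} = \frac{1}{2} \cdot \frac{1}{91} = \frac{1}{182} \approx 0.0054945$)
$V{\left(y \right)} = -1$ ($V{\left(y \right)} = \frac{1}{3} \left(-3\right) = -1$)
$J = 3$ ($J = - (-4 + 1) = \left(-1\right) \left(-3\right) = 3$)
$K \left(N + J\right) = - 4 \left(\frac{1}{182} + 3\right) = \left(-4\right) \frac{547}{182} = - \frac{1094}{91}$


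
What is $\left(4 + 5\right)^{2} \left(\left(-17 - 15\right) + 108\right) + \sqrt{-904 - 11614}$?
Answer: $6156 + i \sqrt{12518} \approx 6156.0 + 111.88 i$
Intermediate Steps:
$\left(4 + 5\right)^{2} \left(\left(-17 - 15\right) + 108\right) + \sqrt{-904 - 11614} = 9^{2} \left(-32 + 108\right) + \sqrt{-12518} = 81 \cdot 76 + i \sqrt{12518} = 6156 + i \sqrt{12518}$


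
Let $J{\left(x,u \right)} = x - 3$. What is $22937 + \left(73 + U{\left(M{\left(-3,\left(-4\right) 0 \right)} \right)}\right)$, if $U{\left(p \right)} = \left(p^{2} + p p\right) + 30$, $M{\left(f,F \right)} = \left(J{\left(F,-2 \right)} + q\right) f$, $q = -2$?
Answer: $23490$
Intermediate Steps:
$J{\left(x,u \right)} = -3 + x$ ($J{\left(x,u \right)} = x - 3 = -3 + x$)
$M{\left(f,F \right)} = f \left(-5 + F\right)$ ($M{\left(f,F \right)} = \left(\left(-3 + F\right) - 2\right) f = \left(-5 + F\right) f = f \left(-5 + F\right)$)
$U{\left(p \right)} = 30 + 2 p^{2}$ ($U{\left(p \right)} = \left(p^{2} + p^{2}\right) + 30 = 2 p^{2} + 30 = 30 + 2 p^{2}$)
$22937 + \left(73 + U{\left(M{\left(-3,\left(-4\right) 0 \right)} \right)}\right) = 22937 + \left(73 + \left(30 + 2 \left(- 3 \left(-5 - 0\right)\right)^{2}\right)\right) = 22937 + \left(73 + \left(30 + 2 \left(- 3 \left(-5 + 0\right)\right)^{2}\right)\right) = 22937 + \left(73 + \left(30 + 2 \left(\left(-3\right) \left(-5\right)\right)^{2}\right)\right) = 22937 + \left(73 + \left(30 + 2 \cdot 15^{2}\right)\right) = 22937 + \left(73 + \left(30 + 2 \cdot 225\right)\right) = 22937 + \left(73 + \left(30 + 450\right)\right) = 22937 + \left(73 + 480\right) = 22937 + 553 = 23490$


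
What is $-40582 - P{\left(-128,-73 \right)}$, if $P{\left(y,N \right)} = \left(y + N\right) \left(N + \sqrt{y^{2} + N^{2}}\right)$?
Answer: $-55255 + 201 \sqrt{21713} \approx -25637.0$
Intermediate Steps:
$P{\left(y,N \right)} = \left(N + y\right) \left(N + \sqrt{N^{2} + y^{2}}\right)$
$-40582 - P{\left(-128,-73 \right)} = -40582 - \left(\left(-73\right)^{2} - -9344 - 73 \sqrt{\left(-73\right)^{2} + \left(-128\right)^{2}} - 128 \sqrt{\left(-73\right)^{2} + \left(-128\right)^{2}}\right) = -40582 - \left(5329 + 9344 - 73 \sqrt{5329 + 16384} - 128 \sqrt{5329 + 16384}\right) = -40582 - \left(5329 + 9344 - 73 \sqrt{21713} - 128 \sqrt{21713}\right) = -40582 - \left(14673 - 201 \sqrt{21713}\right) = -55255 + 201 \sqrt{21713}$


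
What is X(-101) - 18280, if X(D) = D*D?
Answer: -8079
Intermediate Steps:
X(D) = D²
X(-101) - 18280 = (-101)² - 18280 = 10201 - 18280 = -8079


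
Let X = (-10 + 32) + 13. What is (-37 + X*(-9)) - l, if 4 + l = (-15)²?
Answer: -573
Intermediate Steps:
X = 35 (X = 22 + 13 = 35)
l = 221 (l = -4 + (-15)² = -4 + 225 = 221)
(-37 + X*(-9)) - l = (-37 + 35*(-9)) - 1*221 = (-37 - 315) - 221 = -352 - 221 = -573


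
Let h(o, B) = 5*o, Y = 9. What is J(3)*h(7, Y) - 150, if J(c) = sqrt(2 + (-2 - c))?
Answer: -150 + 35*I*sqrt(3) ≈ -150.0 + 60.622*I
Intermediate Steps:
J(c) = sqrt(-c)
J(3)*h(7, Y) - 150 = sqrt(-1*3)*(5*7) - 150 = sqrt(-3)*35 - 150 = (I*sqrt(3))*35 - 150 = 35*I*sqrt(3) - 150 = -150 + 35*I*sqrt(3)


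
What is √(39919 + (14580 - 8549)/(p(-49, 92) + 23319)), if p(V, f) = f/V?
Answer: 62*√13556299500035/1142539 ≈ 199.80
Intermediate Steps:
√(39919 + (14580 - 8549)/(p(-49, 92) + 23319)) = √(39919 + (14580 - 8549)/(92/(-49) + 23319)) = √(39919 + 6031/(92*(-1/49) + 23319)) = √(39919 + 6031/(-92/49 + 23319)) = √(39919 + 6031/(1142539/49)) = √(39919 + 6031*(49/1142539)) = √(39919 + 295519/1142539) = √(45609309860/1142539) = 62*√13556299500035/1142539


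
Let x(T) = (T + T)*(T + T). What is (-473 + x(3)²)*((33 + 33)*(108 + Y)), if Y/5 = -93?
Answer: -19391526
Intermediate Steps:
Y = -465 (Y = 5*(-93) = -465)
x(T) = 4*T² (x(T) = (2*T)*(2*T) = 4*T²)
(-473 + x(3)²)*((33 + 33)*(108 + Y)) = (-473 + (4*3²)²)*((33 + 33)*(108 - 465)) = (-473 + (4*9)²)*(66*(-357)) = (-473 + 36²)*(-23562) = (-473 + 1296)*(-23562) = 823*(-23562) = -19391526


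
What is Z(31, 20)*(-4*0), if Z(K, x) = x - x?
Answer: 0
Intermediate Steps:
Z(K, x) = 0
Z(31, 20)*(-4*0) = 0*(-4*0) = 0*0 = 0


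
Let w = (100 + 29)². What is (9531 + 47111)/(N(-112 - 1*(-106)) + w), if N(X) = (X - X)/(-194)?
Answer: 56642/16641 ≈ 3.4038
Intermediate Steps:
N(X) = 0 (N(X) = 0*(-1/194) = 0)
w = 16641 (w = 129² = 16641)
(9531 + 47111)/(N(-112 - 1*(-106)) + w) = (9531 + 47111)/(0 + 16641) = 56642/16641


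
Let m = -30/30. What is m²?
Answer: 1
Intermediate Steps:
m = -1 (m = -30*1/30 = -1)
m² = (-1)² = 1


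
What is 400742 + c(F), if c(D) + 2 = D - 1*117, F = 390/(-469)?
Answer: 187891797/469 ≈ 4.0062e+5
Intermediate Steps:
F = -390/469 (F = 390*(-1/469) = -390/469 ≈ -0.83156)
c(D) = -119 + D (c(D) = -2 + (D - 1*117) = -2 + (D - 117) = -2 + (-117 + D) = -119 + D)
400742 + c(F) = 400742 + (-119 - 390/469) = 400742 - 56201/469 = 187891797/469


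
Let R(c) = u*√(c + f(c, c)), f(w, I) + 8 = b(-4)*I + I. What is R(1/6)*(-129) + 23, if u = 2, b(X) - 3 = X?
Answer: 23 - 43*I*√282 ≈ 23.0 - 722.09*I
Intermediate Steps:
b(X) = 3 + X
f(w, I) = -8 (f(w, I) = -8 + ((3 - 4)*I + I) = -8 + (-I + I) = -8 + 0 = -8)
R(c) = 2*√(-8 + c) (R(c) = 2*√(c - 8) = 2*√(-8 + c))
R(1/6)*(-129) + 23 = (2*√(-8 + 1/6))*(-129) + 23 = (2*√(-8 + ⅙))*(-129) + 23 = (2*√(-47/6))*(-129) + 23 = (2*(I*√282/6))*(-129) + 23 = (I*√282/3)*(-129) + 23 = -43*I*√282 + 23 = 23 - 43*I*√282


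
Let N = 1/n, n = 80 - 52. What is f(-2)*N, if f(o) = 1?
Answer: 1/28 ≈ 0.035714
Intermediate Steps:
n = 28
N = 1/28 ≈ 0.035714
f(-2)*N = 1*(1/28) = 1/28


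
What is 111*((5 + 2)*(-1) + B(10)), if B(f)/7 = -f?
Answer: -8547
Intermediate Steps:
B(f) = -7*f (B(f) = 7*(-f) = -7*f)
111*((5 + 2)*(-1) + B(10)) = 111*((5 + 2)*(-1) - 7*10) = 111*(7*(-1) - 70) = 111*(-7 - 70) = 111*(-77) = -8547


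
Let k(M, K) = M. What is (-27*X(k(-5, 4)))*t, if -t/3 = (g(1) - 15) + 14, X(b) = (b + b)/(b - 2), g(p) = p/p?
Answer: 0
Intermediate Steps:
g(p) = 1
X(b) = 2*b/(-2 + b) (X(b) = (2*b)/(-2 + b) = 2*b/(-2 + b))
t = 0 (t = -3*((1 - 15) + 14) = -3*(-14 + 14) = -3*0 = 0)
(-27*X(k(-5, 4)))*t = -54*(-5)/(-2 - 5)*0 = -54*(-5)/(-7)*0 = -54*(-5)*(-1)/7*0 = -27*10/7*0 = -270/7*0 = 0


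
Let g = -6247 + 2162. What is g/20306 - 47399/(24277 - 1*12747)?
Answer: -252396036/58532045 ≈ -4.3121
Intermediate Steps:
g = -4085
g/20306 - 47399/(24277 - 1*12747) = -4085/20306 - 47399/(24277 - 1*12747) = -4085*1/20306 - 47399/(24277 - 12747) = -4085/20306 - 47399/11530 = -252396036/58532045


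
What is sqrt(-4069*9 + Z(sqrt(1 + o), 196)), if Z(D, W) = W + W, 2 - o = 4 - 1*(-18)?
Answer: I*sqrt(36229) ≈ 190.34*I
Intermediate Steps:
o = -20 (o = 2 - (4 - 1*(-18)) = 2 - (4 + 18) = 2 - 1*22 = 2 - 22 = -20)
Z(D, W) = 2*W
sqrt(-4069*9 + Z(sqrt(1 + o), 196)) = sqrt(-4069*9 + 2*196) = sqrt(-36621 + 392) = sqrt(-36229) = I*sqrt(36229)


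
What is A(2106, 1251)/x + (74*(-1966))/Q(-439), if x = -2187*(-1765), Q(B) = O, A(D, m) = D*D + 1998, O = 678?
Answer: -3447949364/16155045 ≈ -213.43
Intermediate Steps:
A(D, m) = 1998 + D**2 (A(D, m) = D**2 + 1998 = 1998 + D**2)
Q(B) = 678
x = 3860055
A(2106, 1251)/x + (74*(-1966))/Q(-439) = (1998 + 2106**2)/3860055 + (74*(-1966))/678 = (1998 + 4435236)*(1/3860055) - 145484*1/678 = 4437234*(1/3860055) - 72742/339 = 164342/142965 - 72742/339 = -3447949364/16155045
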